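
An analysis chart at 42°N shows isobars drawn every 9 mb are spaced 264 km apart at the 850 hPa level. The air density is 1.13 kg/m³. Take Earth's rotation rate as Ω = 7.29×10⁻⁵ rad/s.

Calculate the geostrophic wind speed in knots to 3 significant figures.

Coriolis parameter at 42°N:
f = 2Ω sin φ = 2 × 7.29×10⁻⁵ × sin 42° = 9.76×10⁻⁵ s⁻¹
Pressure gradient: |∂P/∂n| = 900 Pa / 264000 m = 3.41×10⁻³ Pa/m
Geostrophic balance (pressure-gradient force = Coriolis force):
V_g = (1/(fρ)) |∂P/∂n| = 3.41×10⁻³ / (9.76×10⁻⁵ × 1.13) = 30.9 m/s
Converting: 30.9 m/s × 1.944 = 60.1 knots

60.1 knots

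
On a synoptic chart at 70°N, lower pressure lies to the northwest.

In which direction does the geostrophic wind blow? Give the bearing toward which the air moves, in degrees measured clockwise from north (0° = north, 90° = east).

The pressure-gradient force points toward the northwest (bearing 315°).
Geostrophic balance: in the Northern Hemisphere the Coriolis force deflects motion to the right, so the geostrophic wind blows 90° to the right of the pressure-gradient force (low pressure on the left).
Rotating 315° by 90° clockwise gives 045° — the wind blows toward the northeast.

045°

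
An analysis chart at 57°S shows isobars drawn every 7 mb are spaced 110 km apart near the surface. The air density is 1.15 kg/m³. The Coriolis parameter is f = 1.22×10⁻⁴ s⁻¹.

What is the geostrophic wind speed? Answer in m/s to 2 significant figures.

Pressure gradient: |∂P/∂n| = 700 Pa / 110000 m = 6.36×10⁻³ Pa/m
Geostrophic balance (pressure-gradient force = Coriolis force):
V_g = (1/(fρ)) |∂P/∂n| = 6.36×10⁻³ / (1.22×10⁻⁴ × 1.15) = 45.4 m/s

45 m/s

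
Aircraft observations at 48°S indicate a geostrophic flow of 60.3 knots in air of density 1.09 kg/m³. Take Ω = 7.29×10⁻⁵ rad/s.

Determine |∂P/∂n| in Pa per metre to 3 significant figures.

Coriolis parameter at 48°S:
f = 2Ω sin φ = 2 × 7.29×10⁻⁵ × sin 48° = 1.08×10⁻⁴ s⁻¹
Wind speed in SI: 60.3 knots = 31.0 m/s
Geostrophic balance rearranged: |∂P/∂n| = f ρ V_g
|∂P/∂n| = 1.08×10⁻⁴ × 1.09 × 31.0 = 3.66×10⁻³ Pa/m

3.66×10⁻³ Pa/m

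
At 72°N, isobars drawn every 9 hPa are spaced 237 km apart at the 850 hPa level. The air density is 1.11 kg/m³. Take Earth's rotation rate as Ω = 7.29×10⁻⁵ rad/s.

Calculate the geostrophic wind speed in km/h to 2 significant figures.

89 km/h

Coriolis parameter at 72°N:
f = 2Ω sin φ = 2 × 7.29×10⁻⁵ × sin 72° = 1.39×10⁻⁴ s⁻¹
Pressure gradient: |∂P/∂n| = 900 Pa / 237000 m = 3.80×10⁻³ Pa/m
Geostrophic balance (pressure-gradient force = Coriolis force):
V_g = (1/(fρ)) |∂P/∂n| = 3.80×10⁻³ / (1.39×10⁻⁴ × 1.11) = 24.7 m/s
Converting: 24.7 m/s × 3.6 = 89 km/h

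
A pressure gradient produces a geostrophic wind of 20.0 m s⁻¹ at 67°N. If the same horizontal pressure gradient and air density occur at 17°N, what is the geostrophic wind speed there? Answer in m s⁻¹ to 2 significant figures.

63 m s⁻¹

With the same pressure gradient and density, V_g ∝ 1/f ∝ 1/sin φ.
V₂ = V₁ · sin φ₁ / sin φ₂ = 20.0 × sin 67° / sin 17°
V₂ = 20.0 × 0.9205/0.2924 = 63 m s⁻¹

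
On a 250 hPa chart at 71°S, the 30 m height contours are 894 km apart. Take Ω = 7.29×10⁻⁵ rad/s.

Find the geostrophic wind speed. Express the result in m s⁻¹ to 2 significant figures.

2.4 m s⁻¹

Coriolis parameter at 71°S:
f = 2Ω sin φ = 2 × 7.29×10⁻⁵ × sin 71° = 1.38×10⁻⁴ s⁻¹
Height gradient: |∂Z/∂n| = 30 m / 894000 m = 3.36×10⁻⁵
On a pressure surface, geostrophic balance gives V_g = (g/f)|∂Z/∂n|:
V_g = 9.81 × 3.36×10⁻⁵ / 1.38×10⁻⁴ = 2.39 m/s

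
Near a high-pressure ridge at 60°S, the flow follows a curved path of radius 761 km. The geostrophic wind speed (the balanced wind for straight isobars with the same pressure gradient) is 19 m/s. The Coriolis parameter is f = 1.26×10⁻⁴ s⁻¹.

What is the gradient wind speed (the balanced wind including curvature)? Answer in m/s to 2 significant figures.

Around a high, pressure-gradient force acts outward with centrifugal, so Coriolis balances both:
fV = (1/ρ)|∂P/∂n| + V²/R  →  V² − fR·V + fR·V_g = 0
With fR = 1.26×10⁻⁴ × 761×10³ m = 95.9 m/s:
V = [fR − √((fR)² − 4 fR V_g)]/2 = [95.9 − √(95.9² − 4×95.9×19)]/2 = 26.1 m/s
Supergeostrophic (V > V_g = 19 m/s), as expected around a high.

26 m/s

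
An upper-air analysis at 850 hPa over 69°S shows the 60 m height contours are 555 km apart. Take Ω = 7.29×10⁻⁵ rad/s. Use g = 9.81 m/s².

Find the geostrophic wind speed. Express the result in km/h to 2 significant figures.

28 km/h

Coriolis parameter at 69°S:
f = 2Ω sin φ = 2 × 7.29×10⁻⁵ × sin 69° = 1.36×10⁻⁴ s⁻¹
Height gradient: |∂Z/∂n| = 60 m / 555000 m = 1.08×10⁻⁴
On a pressure surface, geostrophic balance gives V_g = (g/f)|∂Z/∂n|:
V_g = 9.81 × 1.08×10⁻⁴ / 1.36×10⁻⁴ = 7.79 m/s
Converting: 7.79 m/s × 3.6 = 28 km/h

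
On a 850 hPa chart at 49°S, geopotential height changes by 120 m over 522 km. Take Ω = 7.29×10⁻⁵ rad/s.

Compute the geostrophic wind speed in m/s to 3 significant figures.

20.5 m/s

Coriolis parameter at 49°S:
f = 2Ω sin φ = 2 × 7.29×10⁻⁵ × sin 49° = 1.10×10⁻⁴ s⁻¹
Height gradient: |∂Z/∂n| = 120 m / 522000 m = 2.30×10⁻⁴
On a pressure surface, geostrophic balance gives V_g = (g/f)|∂Z/∂n|:
V_g = 9.81 × 2.30×10⁻⁴ / 1.10×10⁻⁴ = 20.5 m/s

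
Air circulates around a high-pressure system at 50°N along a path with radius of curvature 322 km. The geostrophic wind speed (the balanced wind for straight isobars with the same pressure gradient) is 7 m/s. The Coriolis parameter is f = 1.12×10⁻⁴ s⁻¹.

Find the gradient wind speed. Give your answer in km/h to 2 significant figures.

34 km/h

Around a high, pressure-gradient force acts outward with centrifugal, so Coriolis balances both:
fV = (1/ρ)|∂P/∂n| + V²/R  →  V² − fR·V + fR·V_g = 0
With fR = 1.12×10⁻⁴ × 322×10³ m = 36.1 m/s:
V = [fR − √((fR)² − 4 fR V_g)]/2 = [36.1 − √(36.1² − 4×36.1×7)]/2 = 9.51 m/s
Supergeostrophic (V > V_g = 7 m/s), as expected around a high.
Converting: 9.51 m/s × 3.6 = 34 km/h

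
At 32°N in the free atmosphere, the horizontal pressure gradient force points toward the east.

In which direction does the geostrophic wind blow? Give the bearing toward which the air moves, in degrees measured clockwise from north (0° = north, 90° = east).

180°

The pressure-gradient force points toward the east (bearing 090°).
Geostrophic balance: in the Northern Hemisphere the Coriolis force deflects motion to the right, so the geostrophic wind blows 90° to the right of the pressure-gradient force (low pressure on the left).
Rotating 090° by 90° clockwise gives 180° — the wind blows toward the south.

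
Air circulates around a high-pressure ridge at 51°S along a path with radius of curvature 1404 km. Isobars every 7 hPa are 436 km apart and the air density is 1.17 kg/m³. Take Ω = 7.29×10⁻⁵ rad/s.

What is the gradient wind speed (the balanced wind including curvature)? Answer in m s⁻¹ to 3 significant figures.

13.2 m s⁻¹

Coriolis parameter at 51°S:
f = 2Ω sin φ = 2 × 7.29×10⁻⁵ × sin 51° = 1.13×10⁻⁴ s⁻¹
Pressure gradient: |∂P/∂n| = 700 Pa / 436000 m = 1.61×10⁻³ Pa/m
Geostrophic speed: V_g = |∂P/∂n|/(fρ) = 1.61×10⁻³/(1.13×10⁻⁴ × 1.17) = 12.1 m/s
Around a high, pressure-gradient force acts outward with centrifugal, so Coriolis balances both:
fV = (1/ρ)|∂P/∂n| + V²/R  →  V² − fR·V + fR·V_g = 0
With fR = 1.13×10⁻⁴ × 1404×10³ m = 159 m/s:
V = [fR − √((fR)² − 4 fR V_g)]/2 = [159 − √(159² − 4×159×12.1)]/2 = 13.2 m/s
Supergeostrophic (V > V_g = 12.1 m/s), as expected around a high.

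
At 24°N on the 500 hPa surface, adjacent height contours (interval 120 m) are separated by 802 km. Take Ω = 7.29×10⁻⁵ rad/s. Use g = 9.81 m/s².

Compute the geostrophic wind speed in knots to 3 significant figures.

48.1 knots

Coriolis parameter at 24°N:
f = 2Ω sin φ = 2 × 7.29×10⁻⁵ × sin 24° = 5.93×10⁻⁵ s⁻¹
Height gradient: |∂Z/∂n| = 120 m / 802000 m = 1.50×10⁻⁴
On a pressure surface, geostrophic balance gives V_g = (g/f)|∂Z/∂n|:
V_g = 9.81 × 1.50×10⁻⁴ / 5.93×10⁻⁵ = 24.8 m/s
Converting: 24.8 m/s × 1.944 = 48.1 knots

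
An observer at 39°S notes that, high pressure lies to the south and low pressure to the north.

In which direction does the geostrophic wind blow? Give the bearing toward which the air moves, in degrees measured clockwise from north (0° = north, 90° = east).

The pressure-gradient force points toward the north (bearing 000°).
Geostrophic balance: in the Southern Hemisphere the Coriolis force deflects motion to the left, so the geostrophic wind blows 90° to the left of the pressure-gradient force (low pressure on the right).
Rotating 000° by 90° counterclockwise gives 270° — the wind blows toward the west.

270°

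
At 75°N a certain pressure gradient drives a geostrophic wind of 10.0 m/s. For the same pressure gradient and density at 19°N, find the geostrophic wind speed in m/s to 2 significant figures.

With the same pressure gradient and density, V_g ∝ 1/f ∝ 1/sin φ.
V₂ = V₁ · sin φ₁ / sin φ₂ = 10.0 × sin 75° / sin 19°
V₂ = 10.0 × 0.9659/0.3256 = 30 m/s

30 m/s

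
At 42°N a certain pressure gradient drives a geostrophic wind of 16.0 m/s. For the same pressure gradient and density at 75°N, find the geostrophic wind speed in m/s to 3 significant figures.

11.1 m/s

With the same pressure gradient and density, V_g ∝ 1/f ∝ 1/sin φ.
V₂ = V₁ · sin φ₁ / sin φ₂ = 16.0 × sin 42° / sin 75°
V₂ = 16.0 × 0.6691/0.9659 = 11.1 m/s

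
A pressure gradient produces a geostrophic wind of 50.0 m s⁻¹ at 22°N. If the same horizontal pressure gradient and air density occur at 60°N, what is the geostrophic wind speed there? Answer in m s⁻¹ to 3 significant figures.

21.6 m s⁻¹

With the same pressure gradient and density, V_g ∝ 1/f ∝ 1/sin φ.
V₂ = V₁ · sin φ₁ / sin φ₂ = 50.0 × sin 22° / sin 60°
V₂ = 50.0 × 0.3746/0.8660 = 21.6 m s⁻¹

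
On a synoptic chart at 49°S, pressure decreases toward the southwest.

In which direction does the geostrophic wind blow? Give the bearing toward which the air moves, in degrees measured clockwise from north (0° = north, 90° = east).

135°

The pressure-gradient force points toward the southwest (bearing 225°).
Geostrophic balance: in the Southern Hemisphere the Coriolis force deflects motion to the left, so the geostrophic wind blows 90° to the left of the pressure-gradient force (low pressure on the right).
Rotating 225° by 90° counterclockwise gives 135° — the wind blows toward the southeast.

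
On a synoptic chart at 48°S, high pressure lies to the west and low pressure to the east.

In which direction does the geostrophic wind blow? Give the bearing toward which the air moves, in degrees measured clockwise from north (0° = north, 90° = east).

The pressure-gradient force points toward the east (bearing 090°).
Geostrophic balance: in the Southern Hemisphere the Coriolis force deflects motion to the left, so the geostrophic wind blows 90° to the left of the pressure-gradient force (low pressure on the right).
Rotating 090° by 90° counterclockwise gives 000° — the wind blows toward the north.

000°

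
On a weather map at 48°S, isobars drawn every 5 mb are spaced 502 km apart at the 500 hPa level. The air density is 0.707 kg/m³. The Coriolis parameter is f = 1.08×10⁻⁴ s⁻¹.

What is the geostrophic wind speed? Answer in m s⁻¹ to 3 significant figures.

13.0 m s⁻¹

Pressure gradient: |∂P/∂n| = 500 Pa / 502000 m = 9.96×10⁻⁴ Pa/m
Geostrophic balance (pressure-gradient force = Coriolis force):
V_g = (1/(fρ)) |∂P/∂n| = 9.96×10⁻⁴ / (1.08×10⁻⁴ × 0.707) = 13.0 m/s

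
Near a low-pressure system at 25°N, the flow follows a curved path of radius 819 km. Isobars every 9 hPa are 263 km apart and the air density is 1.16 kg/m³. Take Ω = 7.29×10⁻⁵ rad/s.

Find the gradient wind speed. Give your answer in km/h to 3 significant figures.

Coriolis parameter at 25°N:
f = 2Ω sin φ = 2 × 7.29×10⁻⁵ × sin 25° = 6.16×10⁻⁵ s⁻¹
Pressure gradient: |∂P/∂n| = 900 Pa / 263000 m = 3.42×10⁻³ Pa/m
Geostrophic speed: V_g = |∂P/∂n|/(fρ) = 3.42×10⁻³/(6.16×10⁻⁵ × 1.16) = 47.9 m/s
Around a low, centrifugal force acts outward with Coriolis, so pressure-gradient force balances both:
(1/ρ)|∂P/∂n| = fV + V²/R  →  V² + fR·V − fR·V_g = 0
With fR = 6.16×10⁻⁵ × 819×10³ m = 50.5 m/s:
V = [−fR + √((fR)² + 4 fR V_g)]/2 = [−50.5 + √(50.5² + 4×50.5×47.9)]/2 = 30 m/s
Subgeostrophic (V < V_g = 47.9 m/s), as expected around a low.
Converting: 30 m/s × 3.6 = 108 km/h

108 km/h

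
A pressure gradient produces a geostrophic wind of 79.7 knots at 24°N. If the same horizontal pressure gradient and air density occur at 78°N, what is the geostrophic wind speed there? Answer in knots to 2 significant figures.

33 knots

With the same pressure gradient and density, V_g ∝ 1/f ∝ 1/sin φ.
V₂ = V₁ · sin φ₁ / sin φ₂ = 79.7 × sin 24° / sin 78°
V₂ = 79.7 × 0.4067/0.9781 = 33 knots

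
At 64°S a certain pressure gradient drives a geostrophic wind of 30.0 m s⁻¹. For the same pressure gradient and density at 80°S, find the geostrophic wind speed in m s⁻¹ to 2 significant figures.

With the same pressure gradient and density, V_g ∝ 1/f ∝ 1/sin φ.
V₂ = V₁ · sin φ₁ / sin φ₂ = 30.0 × sin 64° / sin 80°
V₂ = 30.0 × 0.8988/0.9848 = 27 m s⁻¹

27 m s⁻¹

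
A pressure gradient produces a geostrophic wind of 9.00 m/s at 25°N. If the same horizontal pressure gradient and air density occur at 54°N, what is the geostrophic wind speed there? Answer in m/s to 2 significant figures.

4.7 m/s

With the same pressure gradient and density, V_g ∝ 1/f ∝ 1/sin φ.
V₂ = V₁ · sin φ₁ / sin φ₂ = 9.00 × sin 25° / sin 54°
V₂ = 9.00 × 0.4226/0.8090 = 4.7 m/s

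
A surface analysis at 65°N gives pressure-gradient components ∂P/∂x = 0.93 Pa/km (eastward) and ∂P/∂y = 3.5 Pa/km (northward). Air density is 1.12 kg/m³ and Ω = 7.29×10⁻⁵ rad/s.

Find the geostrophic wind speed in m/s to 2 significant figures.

24 m/s

Coriolis parameter at 65°N:
f = 2Ω sin φ = 2 × 7.29×10⁻⁵ × sin 65° = 1.32×10⁻⁴ s⁻¹
Component geostrophic relations (x east, y north):
u_g = −(1/(fρ)) ∂P/∂y,  v_g = (1/(fρ)) ∂P/∂x
u_g = −(3.5×10⁻³)/(1.32×10⁻⁴ × 1.12) = −23.6 m/s;  v_g = (0.93×10⁻³)/(1.32×10⁻⁴ × 1.12) = 6.28 m/s
|V_g| = √(u_g² + v_g²) = 24.5 m/s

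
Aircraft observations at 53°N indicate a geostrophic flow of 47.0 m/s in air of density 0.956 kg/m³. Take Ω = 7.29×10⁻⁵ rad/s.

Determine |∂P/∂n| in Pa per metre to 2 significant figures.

Coriolis parameter at 53°N:
f = 2Ω sin φ = 2 × 7.29×10⁻⁵ × sin 53° = 1.16×10⁻⁴ s⁻¹
Geostrophic balance rearranged: |∂P/∂n| = f ρ V_g
|∂P/∂n| = 1.16×10⁻⁴ × 0.956 × 47.0 = 5.23×10⁻³ Pa/m

5.2×10⁻³ Pa/m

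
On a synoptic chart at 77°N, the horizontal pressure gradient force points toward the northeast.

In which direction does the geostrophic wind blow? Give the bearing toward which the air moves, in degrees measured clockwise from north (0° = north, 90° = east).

135°

The pressure-gradient force points toward the northeast (bearing 045°).
Geostrophic balance: in the Northern Hemisphere the Coriolis force deflects motion to the right, so the geostrophic wind blows 90° to the right of the pressure-gradient force (low pressure on the left).
Rotating 045° by 90° clockwise gives 135° — the wind blows toward the southeast.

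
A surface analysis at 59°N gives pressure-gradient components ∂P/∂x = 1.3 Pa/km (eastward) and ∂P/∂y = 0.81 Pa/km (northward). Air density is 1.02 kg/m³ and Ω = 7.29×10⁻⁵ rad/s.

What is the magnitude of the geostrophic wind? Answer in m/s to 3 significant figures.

Coriolis parameter at 59°N:
f = 2Ω sin φ = 2 × 7.29×10⁻⁵ × sin 59° = 1.25×10⁻⁴ s⁻¹
Component geostrophic relations (x east, y north):
u_g = −(1/(fρ)) ∂P/∂y,  v_g = (1/(fρ)) ∂P/∂x
u_g = −(0.81×10⁻³)/(1.25×10⁻⁴ × 1.02) = −6.35 m/s;  v_g = (1.3×10⁻³)/(1.25×10⁻⁴ × 1.02) = 10.2 m/s
|V_g| = √(u_g² + v_g²) = 12.0 m/s

12.0 m/s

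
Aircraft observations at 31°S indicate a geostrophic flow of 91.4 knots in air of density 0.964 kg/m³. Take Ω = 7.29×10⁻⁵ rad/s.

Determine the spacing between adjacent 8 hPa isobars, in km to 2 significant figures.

Coriolis parameter at 31°S:
f = 2Ω sin φ = 2 × 7.29×10⁻⁵ × sin 31° = 7.51×10⁻⁵ s⁻¹
Wind speed in SI: 91.4 knots = 47.0 m/s
Geostrophic balance rearranged: |∂P/∂n| = f ρ V_g
|∂P/∂n| = 7.51×10⁻⁵ × 0.964 × 47.0 = 3.40×10⁻³ Pa/m
Isobar spacing: Δn = ΔP/|∂P/∂n| = 800 Pa / 3.40×10⁻³ Pa/m = 235035 m ≈ 240 km

240 km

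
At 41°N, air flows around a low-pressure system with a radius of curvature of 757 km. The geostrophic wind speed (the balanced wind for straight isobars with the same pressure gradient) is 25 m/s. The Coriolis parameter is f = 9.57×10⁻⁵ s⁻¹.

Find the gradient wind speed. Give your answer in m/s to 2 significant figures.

Around a low, centrifugal force acts outward with Coriolis, so pressure-gradient force balances both:
(1/ρ)|∂P/∂n| = fV + V²/R  →  V² + fR·V − fR·V_g = 0
With fR = 9.57×10⁻⁵ × 757×10³ m = 72.4 m/s:
V = [−fR + √((fR)² + 4 fR V_g)]/2 = [−72.4 + √(72.4² + 4×72.4×25)]/2 = 19.7 m/s
Subgeostrophic (V < V_g = 25 m/s), as expected around a low.

20 m/s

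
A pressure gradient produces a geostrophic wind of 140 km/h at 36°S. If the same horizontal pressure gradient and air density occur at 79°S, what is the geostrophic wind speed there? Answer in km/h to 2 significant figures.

84 km/h

With the same pressure gradient and density, V_g ∝ 1/f ∝ 1/sin φ.
V₂ = V₁ · sin φ₁ / sin φ₂ = 140 × sin 36° / sin 79°
V₂ = 140 × 0.5878/0.9816 = 84 km/h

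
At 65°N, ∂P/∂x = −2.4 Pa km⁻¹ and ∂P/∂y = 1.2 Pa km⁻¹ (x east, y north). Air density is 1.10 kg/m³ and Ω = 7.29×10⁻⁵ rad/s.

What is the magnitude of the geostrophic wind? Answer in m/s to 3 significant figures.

Coriolis parameter at 65°N:
f = 2Ω sin φ = 2 × 7.29×10⁻⁵ × sin 65° = 1.32×10⁻⁴ s⁻¹
Component geostrophic relations (x east, y north):
u_g = −(1/(fρ)) ∂P/∂y,  v_g = (1/(fρ)) ∂P/∂x
u_g = −(1.2×10⁻³)/(1.32×10⁻⁴ × 1.10) = −8.26 m/s;  v_g = (−2.4×10⁻³)/(1.32×10⁻⁴ × 1.10) = −16.5 m/s
|V_g| = √(u_g² + v_g²) = 18.5 m/s

18.5 m/s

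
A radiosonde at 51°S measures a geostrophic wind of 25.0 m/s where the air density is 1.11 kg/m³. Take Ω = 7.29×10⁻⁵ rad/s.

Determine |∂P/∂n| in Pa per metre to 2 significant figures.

3.1×10⁻³ Pa/m

Coriolis parameter at 51°S:
f = 2Ω sin φ = 2 × 7.29×10⁻⁵ × sin 51° = 1.13×10⁻⁴ s⁻¹
Geostrophic balance rearranged: |∂P/∂n| = f ρ V_g
|∂P/∂n| = 1.13×10⁻⁴ × 1.11 × 25.0 = 3.14×10⁻³ Pa/m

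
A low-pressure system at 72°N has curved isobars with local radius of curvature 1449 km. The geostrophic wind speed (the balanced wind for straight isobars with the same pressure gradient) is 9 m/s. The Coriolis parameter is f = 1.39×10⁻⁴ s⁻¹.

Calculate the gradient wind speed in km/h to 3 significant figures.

31.1 km/h

Around a low, centrifugal force acts outward with Coriolis, so pressure-gradient force balances both:
(1/ρ)|∂P/∂n| = fV + V²/R  →  V² + fR·V − fR·V_g = 0
With fR = 1.39×10⁻⁴ × 1449×10³ m = 201 m/s:
V = [−fR + √((fR)² + 4 fR V_g)]/2 = [−201 + √(201² + 4×201×9)]/2 = 8.63 m/s
Subgeostrophic (V < V_g = 9 m/s), as expected around a low.
Converting: 8.63 m/s × 3.6 = 31.1 km/h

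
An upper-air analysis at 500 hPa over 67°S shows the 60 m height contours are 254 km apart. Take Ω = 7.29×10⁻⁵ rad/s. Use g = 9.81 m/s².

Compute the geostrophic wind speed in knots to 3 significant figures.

33.6 knots

Coriolis parameter at 67°S:
f = 2Ω sin φ = 2 × 7.29×10⁻⁵ × sin 67° = 1.34×10⁻⁴ s⁻¹
Height gradient: |∂Z/∂n| = 60 m / 254000 m = 2.36×10⁻⁴
On a pressure surface, geostrophic balance gives V_g = (g/f)|∂Z/∂n|:
V_g = 9.81 × 2.36×10⁻⁴ / 1.34×10⁻⁴ = 17.3 m/s
Converting: 17.3 m/s × 1.944 = 33.6 knots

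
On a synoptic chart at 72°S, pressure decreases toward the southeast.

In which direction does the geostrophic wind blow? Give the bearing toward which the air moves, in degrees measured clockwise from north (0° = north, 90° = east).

The pressure-gradient force points toward the southeast (bearing 135°).
Geostrophic balance: in the Southern Hemisphere the Coriolis force deflects motion to the left, so the geostrophic wind blows 90° to the left of the pressure-gradient force (low pressure on the right).
Rotating 135° by 90° counterclockwise gives 045° — the wind blows toward the northeast.

045°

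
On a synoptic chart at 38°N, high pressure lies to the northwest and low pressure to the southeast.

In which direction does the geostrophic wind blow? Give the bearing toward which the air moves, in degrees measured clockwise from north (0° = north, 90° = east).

225°

The pressure-gradient force points toward the southeast (bearing 135°).
Geostrophic balance: in the Northern Hemisphere the Coriolis force deflects motion to the right, so the geostrophic wind blows 90° to the right of the pressure-gradient force (low pressure on the left).
Rotating 135° by 90° clockwise gives 225° — the wind blows toward the southwest.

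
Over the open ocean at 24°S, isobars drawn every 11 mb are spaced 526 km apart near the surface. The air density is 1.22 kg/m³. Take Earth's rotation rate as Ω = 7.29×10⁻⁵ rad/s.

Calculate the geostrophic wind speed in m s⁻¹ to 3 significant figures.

28.9 m s⁻¹

Coriolis parameter at 24°S:
f = 2Ω sin φ = 2 × 7.29×10⁻⁵ × sin 24° = 5.93×10⁻⁵ s⁻¹
Pressure gradient: |∂P/∂n| = 1100 Pa / 526000 m = 2.09×10⁻³ Pa/m
Geostrophic balance (pressure-gradient force = Coriolis force):
V_g = (1/(fρ)) |∂P/∂n| = 2.09×10⁻³ / (5.93×10⁻⁵ × 1.22) = 28.9 m/s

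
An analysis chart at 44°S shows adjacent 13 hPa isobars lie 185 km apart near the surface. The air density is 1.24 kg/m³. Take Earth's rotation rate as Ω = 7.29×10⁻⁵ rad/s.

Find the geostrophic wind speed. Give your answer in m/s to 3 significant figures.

Coriolis parameter at 44°S:
f = 2Ω sin φ = 2 × 7.29×10⁻⁵ × sin 44° = 1.01×10⁻⁴ s⁻¹
Pressure gradient: |∂P/∂n| = 1300 Pa / 185000 m = 7.03×10⁻³ Pa/m
Geostrophic balance (pressure-gradient force = Coriolis force):
V_g = (1/(fρ)) |∂P/∂n| = 7.03×10⁻³ / (1.01×10⁻⁴ × 1.24) = 56.0 m/s

56.0 m/s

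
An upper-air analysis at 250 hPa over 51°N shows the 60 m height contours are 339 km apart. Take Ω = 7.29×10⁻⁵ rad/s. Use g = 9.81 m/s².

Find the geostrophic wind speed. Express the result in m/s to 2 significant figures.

15 m/s

Coriolis parameter at 51°N:
f = 2Ω sin φ = 2 × 7.29×10⁻⁵ × sin 51° = 1.13×10⁻⁴ s⁻¹
Height gradient: |∂Z/∂n| = 60 m / 339000 m = 1.77×10⁻⁴
On a pressure surface, geostrophic balance gives V_g = (g/f)|∂Z/∂n|:
V_g = 9.81 × 1.77×10⁻⁴ / 1.13×10⁻⁴ = 15.3 m/s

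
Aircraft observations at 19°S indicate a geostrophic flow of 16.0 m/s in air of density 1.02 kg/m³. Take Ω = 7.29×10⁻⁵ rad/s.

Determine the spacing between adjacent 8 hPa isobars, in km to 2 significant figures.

Coriolis parameter at 19°S:
f = 2Ω sin φ = 2 × 7.29×10⁻⁵ × sin 19° = 4.75×10⁻⁵ s⁻¹
Geostrophic balance rearranged: |∂P/∂n| = f ρ V_g
|∂P/∂n| = 4.75×10⁻⁵ × 1.02 × 16.0 = 7.75×10⁻⁴ Pa/m
Isobar spacing: Δn = ΔP/|∂P/∂n| = 800 Pa / 7.75×10⁻⁴ Pa/m = 1032691 m ≈ 1000 km

1000 km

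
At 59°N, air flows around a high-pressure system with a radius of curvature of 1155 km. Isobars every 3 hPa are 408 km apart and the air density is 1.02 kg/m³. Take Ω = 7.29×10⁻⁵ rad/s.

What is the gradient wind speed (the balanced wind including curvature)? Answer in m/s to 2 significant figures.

6.0 m/s

Coriolis parameter at 59°N:
f = 2Ω sin φ = 2 × 7.29×10⁻⁵ × sin 59° = 1.25×10⁻⁴ s⁻¹
Pressure gradient: |∂P/∂n| = 300 Pa / 408000 m = 7.35×10⁻⁴ Pa/m
Geostrophic speed: V_g = |∂P/∂n|/(fρ) = 7.35×10⁻⁴/(1.25×10⁻⁴ × 1.02) = 5.77 m/s
Around a high, pressure-gradient force acts outward with centrifugal, so Coriolis balances both:
fV = (1/ρ)|∂P/∂n| + V²/R  →  V² − fR·V + fR·V_g = 0
With fR = 1.25×10⁻⁴ × 1155×10³ m = 144 m/s:
V = [fR − √((fR)² − 4 fR V_g)]/2 = [144 − √(144² − 4×144×5.77)]/2 = 6.02 m/s
Supergeostrophic (V > V_g = 5.77 m/s), as expected around a high.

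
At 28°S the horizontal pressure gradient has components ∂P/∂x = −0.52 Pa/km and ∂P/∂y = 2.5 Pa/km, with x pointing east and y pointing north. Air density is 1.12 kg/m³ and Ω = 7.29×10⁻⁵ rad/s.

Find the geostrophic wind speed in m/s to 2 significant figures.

Coriolis parameter at 28°S:
f = 2Ω sin φ = 2 × 7.29×10⁻⁵ × sin 28° = 6.84×10⁻⁵ s⁻¹
In the Southern Hemisphere f is negative: f = −6.84×10⁻⁵ s⁻¹.
Component geostrophic relations (x east, y north):
u_g = −(1/(fρ)) ∂P/∂y,  v_g = (1/(fρ)) ∂P/∂x
u_g = −(2.5×10⁻³)/(−6.84×10⁻⁵ × 1.12) = 32.6 m/s;  v_g = (−0.52×10⁻³)/(−6.84×10⁻⁵ × 1.12) = 6.78 m/s
|V_g| = √(u_g² + v_g²) = 33.3 m/s

33 m/s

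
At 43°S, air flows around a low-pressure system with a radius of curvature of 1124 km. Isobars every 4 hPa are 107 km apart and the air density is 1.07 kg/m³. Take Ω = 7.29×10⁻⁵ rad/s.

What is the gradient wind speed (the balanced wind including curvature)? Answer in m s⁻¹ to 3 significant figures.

28.1 m s⁻¹

Coriolis parameter at 43°S:
f = 2Ω sin φ = 2 × 7.29×10⁻⁵ × sin 43° = 9.94×10⁻⁵ s⁻¹
Pressure gradient: |∂P/∂n| = 400 Pa / 107000 m = 3.74×10⁻³ Pa/m
Geostrophic speed: V_g = |∂P/∂n|/(fρ) = 3.74×10⁻³/(9.94×10⁻⁵ × 1.07) = 35.1 m/s
Around a low, centrifugal force acts outward with Coriolis, so pressure-gradient force balances both:
(1/ρ)|∂P/∂n| = fV + V²/R  →  V² + fR·V − fR·V_g = 0
With fR = 9.94×10⁻⁵ × 1124×10³ m = 112 m/s:
V = [−fR + √((fR)² + 4 fR V_g)]/2 = [−112 + √(112² + 4×112×35.1)]/2 = 28.1 m/s
Subgeostrophic (V < V_g = 35.1 m/s), as expected around a low.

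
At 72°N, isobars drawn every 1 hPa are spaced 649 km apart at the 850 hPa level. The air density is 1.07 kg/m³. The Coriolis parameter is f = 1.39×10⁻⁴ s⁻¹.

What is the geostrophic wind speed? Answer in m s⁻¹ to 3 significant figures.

1.04 m s⁻¹

Pressure gradient: |∂P/∂n| = 100 Pa / 649000 m = 1.54×10⁻⁴ Pa/m
Geostrophic balance (pressure-gradient force = Coriolis force):
V_g = (1/(fρ)) |∂P/∂n| = 1.54×10⁻⁴ / (1.39×10⁻⁴ × 1.07) = 1.04 m/s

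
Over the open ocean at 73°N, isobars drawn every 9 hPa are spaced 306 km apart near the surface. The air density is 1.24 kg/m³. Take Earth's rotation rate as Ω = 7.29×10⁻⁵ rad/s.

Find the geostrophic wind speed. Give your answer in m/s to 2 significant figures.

Coriolis parameter at 73°N:
f = 2Ω sin φ = 2 × 7.29×10⁻⁵ × sin 73° = 1.39×10⁻⁴ s⁻¹
Pressure gradient: |∂P/∂n| = 900 Pa / 306000 m = 2.94×10⁻³ Pa/m
Geostrophic balance (pressure-gradient force = Coriolis force):
V_g = (1/(fρ)) |∂P/∂n| = 2.94×10⁻³ / (1.39×10⁻⁴ × 1.24) = 17.0 m/s

17 m/s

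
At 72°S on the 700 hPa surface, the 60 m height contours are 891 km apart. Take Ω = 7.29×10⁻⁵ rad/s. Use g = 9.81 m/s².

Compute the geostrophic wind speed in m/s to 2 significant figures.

4.8 m/s

Coriolis parameter at 72°S:
f = 2Ω sin φ = 2 × 7.29×10⁻⁵ × sin 72° = 1.39×10⁻⁴ s⁻¹
Height gradient: |∂Z/∂n| = 60 m / 891000 m = 6.73×10⁻⁵
On a pressure surface, geostrophic balance gives V_g = (g/f)|∂Z/∂n|:
V_g = 9.81 × 6.73×10⁻⁵ / 1.39×10⁻⁴ = 4.76 m/s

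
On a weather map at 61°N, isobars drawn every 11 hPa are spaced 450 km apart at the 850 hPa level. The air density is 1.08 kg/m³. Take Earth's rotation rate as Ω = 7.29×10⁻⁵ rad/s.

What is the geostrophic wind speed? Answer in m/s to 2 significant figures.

Coriolis parameter at 61°N:
f = 2Ω sin φ = 2 × 7.29×10⁻⁵ × sin 61° = 1.28×10⁻⁴ s⁻¹
Pressure gradient: |∂P/∂n| = 1100 Pa / 450000 m = 2.44×10⁻³ Pa/m
Geostrophic balance (pressure-gradient force = Coriolis force):
V_g = (1/(fρ)) |∂P/∂n| = 2.44×10⁻³ / (1.28×10⁻⁴ × 1.08) = 17.7 m/s

18 m/s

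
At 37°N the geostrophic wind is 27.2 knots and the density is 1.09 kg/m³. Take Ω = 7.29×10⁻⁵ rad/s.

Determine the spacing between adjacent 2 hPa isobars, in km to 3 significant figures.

Coriolis parameter at 37°N:
f = 2Ω sin φ = 2 × 7.29×10⁻⁵ × sin 37° = 8.77×10⁻⁵ s⁻¹
Wind speed in SI: 27.2 knots = 14.0 m/s
Geostrophic balance rearranged: |∂P/∂n| = f ρ V_g
|∂P/∂n| = 8.77×10⁻⁵ × 1.09 × 14.0 = 1.34×10⁻³ Pa/m
Isobar spacing: Δn = ΔP/|∂P/∂n| = 200 Pa / 1.34×10⁻³ Pa/m = 149443 m ≈ 149 km

149 km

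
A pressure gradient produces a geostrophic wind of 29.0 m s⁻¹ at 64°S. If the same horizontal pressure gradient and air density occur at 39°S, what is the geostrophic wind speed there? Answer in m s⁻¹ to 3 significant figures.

With the same pressure gradient and density, V_g ∝ 1/f ∝ 1/sin φ.
V₂ = V₁ · sin φ₁ / sin φ₂ = 29.0 × sin 64° / sin 39°
V₂ = 29.0 × 0.8988/0.6293 = 41.4 m s⁻¹

41.4 m s⁻¹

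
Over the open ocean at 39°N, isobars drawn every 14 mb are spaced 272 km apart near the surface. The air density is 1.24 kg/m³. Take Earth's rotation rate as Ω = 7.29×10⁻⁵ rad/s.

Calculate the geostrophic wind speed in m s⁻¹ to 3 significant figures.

45.2 m s⁻¹

Coriolis parameter at 39°N:
f = 2Ω sin φ = 2 × 7.29×10⁻⁵ × sin 39° = 9.18×10⁻⁵ s⁻¹
Pressure gradient: |∂P/∂n| = 1400 Pa / 272000 m = 5.15×10⁻³ Pa/m
Geostrophic balance (pressure-gradient force = Coriolis force):
V_g = (1/(fρ)) |∂P/∂n| = 5.15×10⁻³ / (9.18×10⁻⁵ × 1.24) = 45.2 m/s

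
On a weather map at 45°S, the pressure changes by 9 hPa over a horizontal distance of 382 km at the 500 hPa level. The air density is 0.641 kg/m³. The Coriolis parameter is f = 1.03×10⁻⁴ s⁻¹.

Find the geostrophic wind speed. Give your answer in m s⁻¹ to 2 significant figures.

Pressure gradient: |∂P/∂n| = 900 Pa / 382000 m = 2.36×10⁻³ Pa/m
Geostrophic balance (pressure-gradient force = Coriolis force):
V_g = (1/(fρ)) |∂P/∂n| = 2.36×10⁻³ / (1.03×10⁻⁴ × 0.641) = 35.7 m/s

36 m s⁻¹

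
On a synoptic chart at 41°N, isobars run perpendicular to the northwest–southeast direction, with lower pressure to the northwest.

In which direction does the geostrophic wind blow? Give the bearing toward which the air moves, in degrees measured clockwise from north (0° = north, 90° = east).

045°

The pressure-gradient force points toward the northwest (bearing 315°).
Geostrophic balance: in the Northern Hemisphere the Coriolis force deflects motion to the right, so the geostrophic wind blows 90° to the right of the pressure-gradient force (low pressure on the left).
Rotating 315° by 90° clockwise gives 045° — the wind blows toward the northeast.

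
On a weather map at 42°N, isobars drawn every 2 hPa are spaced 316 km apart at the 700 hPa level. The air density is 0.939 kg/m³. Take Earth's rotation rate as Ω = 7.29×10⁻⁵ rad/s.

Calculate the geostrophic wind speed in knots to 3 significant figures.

Coriolis parameter at 42°N:
f = 2Ω sin φ = 2 × 7.29×10⁻⁵ × sin 42° = 9.76×10⁻⁵ s⁻¹
Pressure gradient: |∂P/∂n| = 200 Pa / 316000 m = 6.33×10⁻⁴ Pa/m
Geostrophic balance (pressure-gradient force = Coriolis force):
V_g = (1/(fρ)) |∂P/∂n| = 6.33×10⁻⁴ / (9.76×10⁻⁵ × 0.939) = 6.91 m/s
Converting: 6.91 m/s × 1.944 = 13.4 knots

13.4 knots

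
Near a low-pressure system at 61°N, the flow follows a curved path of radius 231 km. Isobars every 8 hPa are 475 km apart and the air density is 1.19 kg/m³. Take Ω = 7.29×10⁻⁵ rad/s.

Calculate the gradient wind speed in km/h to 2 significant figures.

31 km/h

Coriolis parameter at 61°N:
f = 2Ω sin φ = 2 × 7.29×10⁻⁵ × sin 61° = 1.28×10⁻⁴ s⁻¹
Pressure gradient: |∂P/∂n| = 800 Pa / 475000 m = 1.68×10⁻³ Pa/m
Geostrophic speed: V_g = |∂P/∂n|/(fρ) = 1.68×10⁻³/(1.28×10⁻⁴ × 1.19) = 11.1 m/s
Around a low, centrifugal force acts outward with Coriolis, so pressure-gradient force balances both:
(1/ρ)|∂P/∂n| = fV + V²/R  →  V² + fR·V − fR·V_g = 0
With fR = 1.28×10⁻⁴ × 231×10³ m = 29.5 m/s:
V = [−fR + √((fR)² + 4 fR V_g)]/2 = [−29.5 + √(29.5² + 4×29.5×11.1)]/2 = 8.59 m/s
Subgeostrophic (V < V_g = 11.1 m/s), as expected around a low.
Converting: 8.59 m/s × 3.6 = 31 km/h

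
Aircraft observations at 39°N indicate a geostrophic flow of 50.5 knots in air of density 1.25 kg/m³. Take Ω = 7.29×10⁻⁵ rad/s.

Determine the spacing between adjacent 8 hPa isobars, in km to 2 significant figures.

Coriolis parameter at 39°N:
f = 2Ω sin φ = 2 × 7.29×10⁻⁵ × sin 39° = 9.18×10⁻⁵ s⁻¹
Wind speed in SI: 50.5 knots = 26.0 m/s
Geostrophic balance rearranged: |∂P/∂n| = f ρ V_g
|∂P/∂n| = 9.18×10⁻⁵ × 1.25 × 26.0 = 2.98×10⁻³ Pa/m
Isobar spacing: Δn = ΔP/|∂P/∂n| = 800 Pa / 2.98×10⁻³ Pa/m = 268486 m ≈ 270 km

270 km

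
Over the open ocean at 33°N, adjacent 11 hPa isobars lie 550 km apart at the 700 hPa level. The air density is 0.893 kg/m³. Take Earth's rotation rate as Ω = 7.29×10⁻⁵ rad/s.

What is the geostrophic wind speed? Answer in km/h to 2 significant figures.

Coriolis parameter at 33°N:
f = 2Ω sin φ = 2 × 7.29×10⁻⁵ × sin 33° = 7.94×10⁻⁵ s⁻¹
Pressure gradient: |∂P/∂n| = 1100 Pa / 550000 m = 2.00×10⁻³ Pa/m
Geostrophic balance (pressure-gradient force = Coriolis force):
V_g = (1/(fρ)) |∂P/∂n| = 2.00×10⁻³ / (7.94×10⁻⁵ × 0.893) = 28.2 m/s
Converting: 28.2 m/s × 3.6 = 100 km/h

100 km/h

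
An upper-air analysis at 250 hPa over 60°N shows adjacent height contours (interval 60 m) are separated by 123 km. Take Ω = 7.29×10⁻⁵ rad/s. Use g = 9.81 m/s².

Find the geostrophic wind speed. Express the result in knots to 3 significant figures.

Coriolis parameter at 60°N:
f = 2Ω sin φ = 2 × 7.29×10⁻⁵ × sin 60° = 1.26×10⁻⁴ s⁻¹
Height gradient: |∂Z/∂n| = 60 m / 123000 m = 4.88×10⁻⁴
On a pressure surface, geostrophic balance gives V_g = (g/f)|∂Z/∂n|:
V_g = 9.81 × 4.88×10⁻⁴ / 1.26×10⁻⁴ = 37.9 m/s
Converting: 37.9 m/s × 1.944 = 73.7 knots

73.7 knots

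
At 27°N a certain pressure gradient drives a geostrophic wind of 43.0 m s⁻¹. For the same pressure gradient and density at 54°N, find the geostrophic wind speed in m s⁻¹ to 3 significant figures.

24.1 m s⁻¹

With the same pressure gradient and density, V_g ∝ 1/f ∝ 1/sin φ.
V₂ = V₁ · sin φ₁ / sin φ₂ = 43.0 × sin 27° / sin 54°
V₂ = 43.0 × 0.4540/0.8090 = 24.1 m s⁻¹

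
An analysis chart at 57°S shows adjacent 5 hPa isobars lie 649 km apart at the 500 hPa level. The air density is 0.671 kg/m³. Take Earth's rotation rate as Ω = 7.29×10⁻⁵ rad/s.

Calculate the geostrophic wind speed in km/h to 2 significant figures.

Coriolis parameter at 57°S:
f = 2Ω sin φ = 2 × 7.29×10⁻⁵ × sin 57° = 1.22×10⁻⁴ s⁻¹
Pressure gradient: |∂P/∂n| = 500 Pa / 649000 m = 7.70×10⁻⁴ Pa/m
Geostrophic balance (pressure-gradient force = Coriolis force):
V_g = (1/(fρ)) |∂P/∂n| = 7.70×10⁻⁴ / (1.22×10⁻⁴ × 0.671) = 9.39 m/s
Converting: 9.39 m/s × 3.6 = 34 km/h

34 km/h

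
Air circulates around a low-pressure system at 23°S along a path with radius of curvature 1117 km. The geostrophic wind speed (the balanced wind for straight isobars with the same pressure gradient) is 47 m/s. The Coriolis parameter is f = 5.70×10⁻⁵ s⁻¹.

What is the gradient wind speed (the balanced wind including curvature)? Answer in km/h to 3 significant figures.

113 km/h

Around a low, centrifugal force acts outward with Coriolis, so pressure-gradient force balances both:
(1/ρ)|∂P/∂n| = fV + V²/R  →  V² + fR·V − fR·V_g = 0
With fR = 5.70×10⁻⁵ × 1117×10³ m = 63.7 m/s:
V = [−fR + √((fR)² + 4 fR V_g)]/2 = [−63.7 + √(63.7² + 4×63.7×47)]/2 = 31.5 m/s
Subgeostrophic (V < V_g = 47 m/s), as expected around a low.
Converting: 31.5 m/s × 3.6 = 113 km/h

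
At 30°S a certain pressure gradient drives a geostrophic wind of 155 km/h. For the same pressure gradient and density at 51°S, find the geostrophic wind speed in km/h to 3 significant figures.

With the same pressure gradient and density, V_g ∝ 1/f ∝ 1/sin φ.
V₂ = V₁ · sin φ₁ / sin φ₂ = 155 × sin 30° / sin 51°
V₂ = 155 × 0.5000/0.7771 = 99.7 km/h

99.7 km/h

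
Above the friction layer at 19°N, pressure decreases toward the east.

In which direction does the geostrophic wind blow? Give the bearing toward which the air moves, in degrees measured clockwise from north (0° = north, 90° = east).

The pressure-gradient force points toward the east (bearing 090°).
Geostrophic balance: in the Northern Hemisphere the Coriolis force deflects motion to the right, so the geostrophic wind blows 90° to the right of the pressure-gradient force (low pressure on the left).
Rotating 090° by 90° clockwise gives 180° — the wind blows toward the south.

180°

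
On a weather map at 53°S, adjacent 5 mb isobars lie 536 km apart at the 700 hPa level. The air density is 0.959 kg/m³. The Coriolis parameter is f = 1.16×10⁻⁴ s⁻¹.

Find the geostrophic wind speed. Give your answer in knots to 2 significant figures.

16 knots

Pressure gradient: |∂P/∂n| = 500 Pa / 536000 m = 9.33×10⁻⁴ Pa/m
Geostrophic balance (pressure-gradient force = Coriolis force):
V_g = (1/(fρ)) |∂P/∂n| = 9.33×10⁻⁴ / (1.16×10⁻⁴ × 0.959) = 8.39 m/s
Converting: 8.39 m/s × 1.944 = 16 knots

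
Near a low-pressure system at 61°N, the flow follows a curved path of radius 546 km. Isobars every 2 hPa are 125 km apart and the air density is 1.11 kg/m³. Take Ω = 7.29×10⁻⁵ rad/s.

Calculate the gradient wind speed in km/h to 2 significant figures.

Coriolis parameter at 61°N:
f = 2Ω sin φ = 2 × 7.29×10⁻⁵ × sin 61° = 1.28×10⁻⁴ s⁻¹
Pressure gradient: |∂P/∂n| = 200 Pa / 125000 m = 1.60×10⁻³ Pa/m
Geostrophic speed: V_g = |∂P/∂n|/(fρ) = 1.60×10⁻³/(1.28×10⁻⁴ × 1.11) = 11.3 m/s
Around a low, centrifugal force acts outward with Coriolis, so pressure-gradient force balances both:
(1/ρ)|∂P/∂n| = fV + V²/R  →  V² + fR·V − fR·V_g = 0
With fR = 1.28×10⁻⁴ × 546×10³ m = 69.6 m/s:
V = [−fR + √((fR)² + 4 fR V_g)]/2 = [−69.6 + √(69.6² + 4×69.6×11.3)]/2 = 9.9 m/s
Subgeostrophic (V < V_g = 11.3 m/s), as expected around a low.
Converting: 9.9 m/s × 3.6 = 36 km/h

36 km/h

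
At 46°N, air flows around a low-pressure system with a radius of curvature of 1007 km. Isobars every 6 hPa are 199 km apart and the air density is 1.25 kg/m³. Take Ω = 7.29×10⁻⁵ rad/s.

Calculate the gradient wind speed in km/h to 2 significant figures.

Coriolis parameter at 46°N:
f = 2Ω sin φ = 2 × 7.29×10⁻⁵ × sin 46° = 1.05×10⁻⁴ s⁻¹
Pressure gradient: |∂P/∂n| = 600 Pa / 199000 m = 3.02×10⁻³ Pa/m
Geostrophic speed: V_g = |∂P/∂n|/(fρ) = 3.02×10⁻³/(1.05×10⁻⁴ × 1.25) = 23.0 m/s
Around a low, centrifugal force acts outward with Coriolis, so pressure-gradient force balances both:
(1/ρ)|∂P/∂n| = fV + V²/R  →  V² + fR·V − fR·V_g = 0
With fR = 1.05×10⁻⁴ × 1007×10³ m = 106 m/s:
V = [−fR + √((fR)² + 4 fR V_g)]/2 = [−106 + √(106² + 4×106×23)]/2 = 19.4 m/s
Subgeostrophic (V < V_g = 23 m/s), as expected around a low.
Converting: 19.4 m/s × 3.6 = 70 km/h

70 km/h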